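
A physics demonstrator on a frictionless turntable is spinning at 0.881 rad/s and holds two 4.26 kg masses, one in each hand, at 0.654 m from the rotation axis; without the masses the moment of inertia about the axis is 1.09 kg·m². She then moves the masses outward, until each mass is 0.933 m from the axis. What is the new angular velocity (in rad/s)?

With no external torque about the axis, L is conserved: I₁ω₁ = I₂ω₂.
I₁ = 1.09 + 2(4.26)(0.654)² = 4.734 kg·m²; I₂ = 1.09 + 2(4.26)(0.933)² = 8.507 kg·m².
ω₂ = I₁ω₁ / I₂ = (4.734)(0.881 rad/s) / (8.507) = 0.4903 rad/s.

ω₂ ≈ 0.490 rad/s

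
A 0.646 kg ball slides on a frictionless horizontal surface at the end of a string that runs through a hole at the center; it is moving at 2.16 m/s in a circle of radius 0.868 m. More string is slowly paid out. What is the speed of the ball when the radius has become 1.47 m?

v₂ ≈ 1.28 m/s

The only horizontal force on the mass is along the cord (radial), so it exerts no torque about the hole and angular momentum m v r is conserved.
v₂ = v₁ r₁ / r₂ = (2.16)(0.868) / (1.47) = 1.275 m/s.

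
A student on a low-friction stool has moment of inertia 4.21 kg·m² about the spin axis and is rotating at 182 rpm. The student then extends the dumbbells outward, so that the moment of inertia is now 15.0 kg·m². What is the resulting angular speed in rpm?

ω₂ ≈ 51.1 rpm

Angular momentum about the spin axis is conserved since the torque about it is zero.
ω₂ = I₁ω₁ / I₂ = (4.210)(182 rpm) / (15.00) = 51.08 rpm.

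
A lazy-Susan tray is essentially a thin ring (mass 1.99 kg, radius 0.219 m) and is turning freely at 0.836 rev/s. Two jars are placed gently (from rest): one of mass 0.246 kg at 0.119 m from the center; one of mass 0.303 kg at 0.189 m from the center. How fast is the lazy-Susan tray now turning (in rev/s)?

ω_f ≈ 0.727 rev/s

No external torque acts about the center; L_before = L_after.
I_p = (1.99)(0.219)² = 0.09544 kg·m².
Added inertia Σmr² = (0.246)(0.119)² + (0.303)(0.189)² = 0.01431 kg·m²; I_f = 0.09544 + 0.01431 = 0.1097 kg·m².
ω_f = I_p ω_i / I_f = (0.09544)(0.836) / 0.1097 = 0.7270 rev/s.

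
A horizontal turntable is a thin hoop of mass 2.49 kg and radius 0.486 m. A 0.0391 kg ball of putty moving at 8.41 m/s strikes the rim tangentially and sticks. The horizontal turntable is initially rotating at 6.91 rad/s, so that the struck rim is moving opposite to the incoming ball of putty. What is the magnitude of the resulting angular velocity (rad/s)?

The axle reaction passes through the axle and exerts no torque about it; angular momentum about the axle is conserved through the impact.
I_p = (2.49)(0.486)² = 0.5881 kg·m². Taking the sense of the ball of putty's angular momentum as positive, L_{ball} = m v R = (0.0391)(8.41)(0.486) = 0.1598 kg·m²/s.
L_i = −I_p ω_p + m v R = −(0.5881)(6.91) + 0.1598 = -3.904 kg·m²/s.
After sticking, I_f = I_p + m R² = 0.5881 + (0.0391)(0.486)² = 0.5974 kg·m².
ω_f = L_i / I_f = -3.904 / 0.5974 = -6.536 rad/s.

|ω_f| ≈ 6.54 rad/s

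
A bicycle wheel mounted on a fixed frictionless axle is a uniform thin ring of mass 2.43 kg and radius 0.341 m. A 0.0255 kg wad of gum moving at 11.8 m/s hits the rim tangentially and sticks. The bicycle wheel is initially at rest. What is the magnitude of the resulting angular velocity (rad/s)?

|ω_f| ≈ 0.359 rad/s

The axle reaction passes through the axle and exerts no torque about it; angular momentum about the axle is conserved through the impact.
I_p = (2.43)(0.341)² = 0.2826 kg·m². Taking the sense of the wad of gum's angular momentum as positive, L_{wad} = m v R = (0.0255)(11.8)(0.341) = 0.1026 kg·m²/s.
L_i = 0 + 0.1026 = 0.1026 kg·m²/s.
After sticking, I_f = I_p + m R² = 0.2826 + (0.0255)(0.341)² = 0.2855 kg·m².
ω_f = L_i / I_f = 0.1026 / 0.2855 = 0.3594 rad/s.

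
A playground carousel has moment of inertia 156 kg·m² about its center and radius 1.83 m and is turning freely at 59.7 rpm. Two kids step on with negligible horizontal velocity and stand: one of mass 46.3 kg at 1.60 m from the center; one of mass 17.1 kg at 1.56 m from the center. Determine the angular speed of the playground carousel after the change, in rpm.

The added mass arrives with no angular momentum about the center, and any external torque about the center is negligible, so the system's angular momentum is conserved.
Added inertia Σmr² = (46.3)(1.60)² + (17.1)(1.56)² = 160.1 kg·m²; I_f = 156.0 + 160.1 = 316.1 kg·m².
ω_f = I_p ω_i / I_f = (156.0)(59.7) / 316.1 = 29.46 rpm.

ω_f ≈ 29.5 rpm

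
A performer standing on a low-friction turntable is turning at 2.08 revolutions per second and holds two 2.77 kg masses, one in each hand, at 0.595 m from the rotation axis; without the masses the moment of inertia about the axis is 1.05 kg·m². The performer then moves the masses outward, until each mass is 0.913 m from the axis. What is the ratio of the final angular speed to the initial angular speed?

ω₂/ω₁ ≈ 0.531

No external torque acts about the spin axis, so angular momentum is conserved.
I₁ = 1.05 + 2(2.77)(0.595)² = 3.011 kg·m²; I₂ = 1.05 + 2(2.77)(0.913)² = 5.668 kg·m².
ω₂/ω₁ = I₁/I₂ = 3.011 / 5.668 = 0.5313.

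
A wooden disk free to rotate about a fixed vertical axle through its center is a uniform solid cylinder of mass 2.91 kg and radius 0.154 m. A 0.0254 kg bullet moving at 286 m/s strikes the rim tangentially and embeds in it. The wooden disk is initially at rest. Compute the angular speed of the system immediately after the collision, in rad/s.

|ω_f| ≈ 31.9 rad/s

About the axle the impulsive forces during the collision are internal, so angular momentum about that axis is conserved.
I_p = ½(2.91)(0.154)² = 0.03451 kg·m². Taking the sense of the bullet's angular momentum as positive, L_{bullet} = m v R = (0.0254)(286)(0.154) = 1.119 kg·m²/s.
L_i = 0 + 1.119 = 1.119 kg·m²/s.
After sticking, I_f = I_p + m R² = 0.03451 + (0.0254)(0.154)² = 0.03511 kg·m².
ω_f = L_i / I_f = 1.119 / 0.03511 = 31.86 rad/s.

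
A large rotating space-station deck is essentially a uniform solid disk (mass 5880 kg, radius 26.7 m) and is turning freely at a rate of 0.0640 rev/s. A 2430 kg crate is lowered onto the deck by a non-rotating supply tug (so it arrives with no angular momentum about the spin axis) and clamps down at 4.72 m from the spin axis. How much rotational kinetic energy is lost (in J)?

No external torque acts about the spin axis; L_before = L_after.
I_p = ½(5880)(26.7)² = 2.096e+06 kg·m².
Added inertia Σmr² = (2430)(4.72)² = 54140 kg·m²; I_f = 2.096e+06 + 54140 = 2.150e+06 kg·m².
ω_f = I_p ω_i / I_f = (2.096e+06)(0.0640) / 2.150e+06 = 0.06239 rev/s.
KE_i = ½(2.096e+06)(0.4021 rad/s)² = 1.695e+05 J; KE_f = ½(2.150e+06)(0.3920)² = 1.652e+05 J.

energy lost ≈ 4270 J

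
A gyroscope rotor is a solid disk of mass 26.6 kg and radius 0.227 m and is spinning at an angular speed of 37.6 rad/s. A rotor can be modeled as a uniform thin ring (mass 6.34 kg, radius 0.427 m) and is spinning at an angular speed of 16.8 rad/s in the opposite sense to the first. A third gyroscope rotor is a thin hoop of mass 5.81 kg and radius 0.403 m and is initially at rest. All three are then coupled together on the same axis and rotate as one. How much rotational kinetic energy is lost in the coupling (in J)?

ΔKE lost ≈ 640 J

The coupling torques are internal; angular momentum about the shared axis is conserved.
Moments of inertia: I_A = ½(26.6)(0.227)² = 0.6853 kg·m²; I_B = (6.34)(0.427)² = 1.156 kg·m²; I_C = (5.81)(0.403)² = 0.9436 kg·m².
Taking A's sense as positive: L = (0.6853)(37.6) − (1.156)(16.8) = 6.348 kg·m²·rad/s.
Combined I = 0.6853 + 1.156 + 0.9436 = 2.785 kg·m².
ω_f = L / I = 6.348 / 2.785 = 2.280 rad/s.
KE_i = ½ΣIω² = 647.6 J; KE_f = ½(2.785)(2.280)² = 7.236 J.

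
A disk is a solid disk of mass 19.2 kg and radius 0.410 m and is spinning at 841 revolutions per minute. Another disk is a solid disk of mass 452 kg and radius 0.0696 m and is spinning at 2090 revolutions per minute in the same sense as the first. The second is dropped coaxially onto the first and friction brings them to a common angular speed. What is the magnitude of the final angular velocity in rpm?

|ω_f| ≈ 1350 rpm

No external torque acts about the common axis, so total angular momentum is conserved.
Moments of inertia: I_A = ½(19.2)(0.410)² = 1.614 kg·m²; I_B = ½(452)(0.0696)² = 1.095 kg·m².
Taking A's sense as positive: L = (1.614)(841) + (1.095)(2090) = 3645 kg·m²·rpm.
Combined I = 1.614 + 1.095 = 2.709 kg·m².
ω_f = L / I = 3645 / 2.709 = 1346 rpm.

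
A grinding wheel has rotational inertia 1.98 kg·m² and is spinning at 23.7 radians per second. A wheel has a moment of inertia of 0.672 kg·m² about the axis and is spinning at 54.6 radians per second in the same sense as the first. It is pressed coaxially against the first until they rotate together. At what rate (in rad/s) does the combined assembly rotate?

|ω_f| ≈ 31.5 rad/s

No external torque acts about the common axis, so total angular momentum is conserved.
Taking A's sense as positive: L = (1.980)(23.7) + (0.6720)(54.6) = 83.62 kg·m²·rad/s.
Combined I = 1.980 + 0.6720 = 2.652 kg·m².
ω_f = L / I = 83.62 / 2.652 = 31.53 rad/s.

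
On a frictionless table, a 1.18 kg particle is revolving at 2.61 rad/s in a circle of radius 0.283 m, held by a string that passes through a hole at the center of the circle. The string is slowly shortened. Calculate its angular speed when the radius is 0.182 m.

No torque about the axis ⇒ m r₁² ω₁ = m r₂² ω₂.
ω₂ = ω₁ (r₁/r₂)² = (2.61)(0.283/0.182)² = 6.311 rad/s.

ω₂ ≈ 6.31 rad/s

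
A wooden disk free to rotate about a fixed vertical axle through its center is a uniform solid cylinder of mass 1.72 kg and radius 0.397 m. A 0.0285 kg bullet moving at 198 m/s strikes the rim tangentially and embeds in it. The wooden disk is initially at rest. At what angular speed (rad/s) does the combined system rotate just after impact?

|ω_f| ≈ 16.0 rad/s

About the axle the impulsive forces during the collision are internal, so angular momentum about that axis is conserved.
I_p = ½(1.72)(0.397)² = 0.1355 kg·m². Taking the sense of the bullet's angular momentum as positive, L_{bullet} = m v R = (0.0285)(198)(0.397) = 2.240 kg·m²/s.
L_i = 0 + 2.240 = 2.240 kg·m²/s.
After sticking, I_f = I_p + m R² = 0.1355 + (0.0285)(0.397)² = 0.1400 kg·m².
ω_f = L_i / I_f = 2.240 / 0.1400 = 16.00 rad/s.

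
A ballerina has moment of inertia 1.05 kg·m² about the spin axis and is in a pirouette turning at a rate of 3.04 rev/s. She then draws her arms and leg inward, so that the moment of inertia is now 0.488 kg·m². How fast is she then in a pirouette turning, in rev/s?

With no external torque about the axis, L is conserved: I₁ω₁ = I₂ω₂.
ω₂ = I₁ω₁ / I₂ = (1.050)(3.04 rev/s) / (0.4880) = 6.541 rev/s.

ω₂ ≈ 6.54 rev/s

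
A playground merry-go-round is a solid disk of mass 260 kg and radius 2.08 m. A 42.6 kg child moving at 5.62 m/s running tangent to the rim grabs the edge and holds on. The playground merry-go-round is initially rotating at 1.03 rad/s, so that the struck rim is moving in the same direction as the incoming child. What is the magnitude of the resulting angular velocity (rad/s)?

The axle reaction passes through the axle and exerts no torque about it; angular momentum about the axle is conserved through the impact.
I_p = ½(260)(2.08)² = 562.4 kg·m². Taking the sense of the child's angular momentum as positive, L_{child} = m v R = (42.6)(5.62)(2.08) = 498.0 kg·m²/s.
L_i = +I_p ω_p + m v R = +(562.4)(1.03) + 498.0 = 1077 kg·m²/s.
After sticking, I_f = I_p + m R² = 562.4 + (42.6)(2.08)² = 746.7 kg·m².
ω_f = L_i / I_f = 1077 / 746.7 = 1.443 rad/s.

|ω_f| ≈ 1.44 rad/s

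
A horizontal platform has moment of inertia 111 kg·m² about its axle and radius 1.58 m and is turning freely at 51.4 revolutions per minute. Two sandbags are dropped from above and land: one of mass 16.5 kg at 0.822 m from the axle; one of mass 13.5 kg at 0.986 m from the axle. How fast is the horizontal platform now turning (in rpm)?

ω_f ≈ 42.2 rpm

No external torque acts about the axle; L_before = L_after.
Added inertia Σmr² = (16.5)(0.822)² + (13.5)(0.986)² = 24.27 kg·m²; I_f = 111.0 + 24.27 = 135.3 kg·m².
ω_f = I_p ω_i / I_f = (111.0)(51.4) / 135.3 = 42.18 rpm.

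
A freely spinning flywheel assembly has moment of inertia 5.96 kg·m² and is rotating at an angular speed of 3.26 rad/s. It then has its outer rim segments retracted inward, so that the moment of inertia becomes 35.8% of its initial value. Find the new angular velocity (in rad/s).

ω₂ ≈ 9.11 rad/s

With no external torque about the axis, L is conserved: I₁ω₁ = I₂ω₂.
I₂ = 0.358 × 5.96 = 2.134 kg·m².
ω₂ = I₁ω₁ / I₂ = (5.960)(3.26 rad/s) / (2.134) = 9.106 rad/s.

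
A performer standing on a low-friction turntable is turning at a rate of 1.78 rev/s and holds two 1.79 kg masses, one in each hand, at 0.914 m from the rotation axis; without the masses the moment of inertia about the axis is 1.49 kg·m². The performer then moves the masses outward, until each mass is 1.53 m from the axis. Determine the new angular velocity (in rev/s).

Angular momentum about the spin axis is conserved since the torque about it is zero.
I₁ = 1.49 + 2(1.79)(0.914)² = 4.481 kg·m²; I₂ = 1.49 + 2(1.79)(1.53)² = 9.870 kg·m².
ω₂ = I₁ω₁ / I₂ = (4.481)(1.78 rev/s) / (9.870) = 0.8080 rev/s.

ω₂ ≈ 0.808 rev/s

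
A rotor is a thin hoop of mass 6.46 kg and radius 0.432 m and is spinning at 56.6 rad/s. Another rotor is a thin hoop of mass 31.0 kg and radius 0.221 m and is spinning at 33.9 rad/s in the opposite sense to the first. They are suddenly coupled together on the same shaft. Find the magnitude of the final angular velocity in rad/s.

The coupling torques are internal; angular momentum about the shared axis is conserved.
Moments of inertia: I_A = (6.46)(0.432)² = 1.206 kg·m²; I_B = (31.0)(0.221)² = 1.514 kg·m².
Taking A's sense as positive: L = (1.206)(56.6) − (1.514)(33.9) = 16.91 kg·m²·rad/s.
Combined I = 1.206 + 1.514 = 2.720 kg·m².
ω_f = L / I = 16.91 / 2.720 = 6.217 rad/s.

|ω_f| ≈ 6.22 rad/s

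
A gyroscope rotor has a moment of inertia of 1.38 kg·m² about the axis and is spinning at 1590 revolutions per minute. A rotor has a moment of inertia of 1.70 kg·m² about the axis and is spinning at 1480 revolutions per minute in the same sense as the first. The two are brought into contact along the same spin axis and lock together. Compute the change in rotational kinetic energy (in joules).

The coupling torques are internal; angular momentum about the shared axis is conserved.
Taking A's sense as positive: L = (1.380)(1590) + (1.700)(1480) = 4710 kg·m²·rpm.
Combined I = 1.380 + 1.700 = 3.080 kg·m².
ω_f = L / I = 4710 / 3.080 = 1529 rpm.
KE_i = ½ΣIω² = 39550 J; KE_f = ½(3.080)(160.1)² = 39500 J.

ΔKE ≈ -50.5 J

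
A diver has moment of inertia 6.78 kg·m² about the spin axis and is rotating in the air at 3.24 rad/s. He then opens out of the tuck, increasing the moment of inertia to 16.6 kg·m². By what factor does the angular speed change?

No external torque acts about the spin axis, so angular momentum is conserved.
ω₂/ω₁ = I₁/I₂ = 6.780 / 16.60 = 0.4084.

ω₂/ω₁ ≈ 0.408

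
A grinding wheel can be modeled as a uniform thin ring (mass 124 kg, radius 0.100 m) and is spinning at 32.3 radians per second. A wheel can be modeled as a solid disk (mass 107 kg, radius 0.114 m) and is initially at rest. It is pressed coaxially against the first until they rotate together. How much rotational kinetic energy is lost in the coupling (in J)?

ΔKE lost ≈ 232 J

No external torque acts about the common axis, so total angular momentum is conserved.
Moments of inertia: I_A = (124)(0.100)² = 1.240 kg·m²; I_B = ½(107)(0.114)² = 0.6953 kg·m².
Taking A's sense as positive: L = (1.240)(32.3) = 40.05 kg·m²·rad/s.
Combined I = 1.240 + 0.6953 = 1.935 kg·m².
ω_f = L / I = 40.05 / 1.935 = 20.70 rad/s.
KE_i = ½ΣIω² = 646.8 J; KE_f = ½(1.935)(20.70)² = 414.5 J.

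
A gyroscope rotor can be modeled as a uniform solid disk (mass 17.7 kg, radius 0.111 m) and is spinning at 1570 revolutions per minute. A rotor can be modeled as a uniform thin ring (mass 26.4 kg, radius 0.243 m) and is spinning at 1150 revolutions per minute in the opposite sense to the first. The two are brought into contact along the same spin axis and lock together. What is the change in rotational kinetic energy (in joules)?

No external torque acts about the common axis, so total angular momentum is conserved.
Moments of inertia: I_A = ½(17.7)(0.111)² = 0.1090 kg·m²; I_B = (26.4)(0.243)² = 1.559 kg·m².
Taking A's sense as positive: L = (0.1090)(1570) − (1.559)(1150) = -1622 kg·m²·rpm.
Combined I = 0.1090 + 1.559 = 1.668 kg·m².
ω_f = L / I = -1622 / 1.668 = -972.2 rpm.
KE_i = ½ΣIω² = 12780 J; KE_f = ½(1.668)(101.8)² = 8644 J.

ΔKE ≈ -4130 J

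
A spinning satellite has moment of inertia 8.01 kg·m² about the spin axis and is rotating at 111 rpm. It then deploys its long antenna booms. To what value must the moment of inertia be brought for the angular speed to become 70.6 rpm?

Angular momentum about the spin axis is conserved since the torque about it is zero.
I₂ = I₁ω₁ / ω₂ = (8.01)(111) / (70.6) = 12.59 kg·m².

I₂ ≈ 12.6 kg·m²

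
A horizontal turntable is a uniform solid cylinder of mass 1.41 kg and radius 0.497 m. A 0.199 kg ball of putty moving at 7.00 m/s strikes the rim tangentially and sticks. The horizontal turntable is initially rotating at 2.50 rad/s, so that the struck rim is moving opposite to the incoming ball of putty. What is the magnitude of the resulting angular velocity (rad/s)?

About the axle the impulsive forces during the collision are internal, so angular momentum about that axis is conserved.
I_p = ½(1.41)(0.497)² = 0.1741 kg·m². Taking the sense of the ball of putty's angular momentum as positive, L_{ball} = m v R = (0.199)(7.00)(0.497) = 0.6923 kg·m²/s.
L_i = −I_p ω_p + m v R = −(0.1741)(2.50) + 0.6923 = 0.2570 kg·m²/s.
After sticking, I_f = I_p + m R² = 0.1741 + (0.199)(0.497)² = 0.2233 kg·m².
ω_f = L_i / I_f = 0.2570 / 0.2233 = 1.151 rad/s.

|ω_f| ≈ 1.15 rad/s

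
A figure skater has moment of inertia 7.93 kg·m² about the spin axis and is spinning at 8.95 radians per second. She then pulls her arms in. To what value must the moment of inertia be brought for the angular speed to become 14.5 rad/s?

I₂ ≈ 4.89 kg·m²

With no external torque about the axis, L is conserved: I₁ω₁ = I₂ω₂.
I₂ = I₁ω₁ / ω₂ = (7.93)(8.95) / (14.5) = 4.895 kg·m².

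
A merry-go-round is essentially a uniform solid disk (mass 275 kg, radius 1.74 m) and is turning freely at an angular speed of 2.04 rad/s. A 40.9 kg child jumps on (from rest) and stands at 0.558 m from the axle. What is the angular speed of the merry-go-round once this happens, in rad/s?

ω_f ≈ 1.98 rad/s

No external torque acts about the axle; L_before = L_after.
I_p = ½(275)(1.74)² = 416.3 kg·m².
Added inertia Σmr² = (40.9)(0.558)² = 12.73 kg·m²; I_f = 416.3 + 12.73 = 429.0 kg·m².
ω_f = I_p ω_i / I_f = (416.3)(2.04) / 429.0 = 1.979 rad/s.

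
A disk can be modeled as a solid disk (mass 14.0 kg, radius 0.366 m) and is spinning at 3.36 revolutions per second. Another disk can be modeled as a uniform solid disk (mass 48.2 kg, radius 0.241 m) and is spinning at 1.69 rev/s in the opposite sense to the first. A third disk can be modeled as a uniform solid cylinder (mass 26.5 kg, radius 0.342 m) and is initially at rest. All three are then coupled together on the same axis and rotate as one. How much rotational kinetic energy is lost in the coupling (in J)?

ΔKE lost ≈ 285 J

The coupling torques are internal; angular momentum about the shared axis is conserved.
Moments of inertia: I_A = ½(14.0)(0.366)² = 0.9377 kg·m²; I_B = ½(48.2)(0.241)² = 1.400 kg·m²; I_C = ½(26.5)(0.342)² = 1.550 kg·m².
Taking A's sense as positive: L = (0.9377)(3.36) − (1.400)(1.69) = 0.7851 kg·m²·rev/s.
Combined I = 0.9377 + 1.400 + 1.550 = 3.887 kg·m².
ω_f = L / I = 0.7851 / 3.887 = 0.2020 rev/s.
KE_i = ½ΣIω² = 287.9 J; KE_f = ½(3.887)(1.269)² = 3.130 J.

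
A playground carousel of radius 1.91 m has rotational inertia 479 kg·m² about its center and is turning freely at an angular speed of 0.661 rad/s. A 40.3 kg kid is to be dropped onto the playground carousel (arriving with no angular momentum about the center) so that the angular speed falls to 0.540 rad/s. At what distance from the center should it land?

r ≈ 1.63 m

No external torque acts about the center; L_before = L_after.
I_p ω_i = (I_p + m r²) ω_f ⇒ m r² = I_p(ω_i/ω_f − 1) = 479.0(0.661/0.540 − 1) = 107.3 kg·m².
r = √(107.3/40.3) = 1.632 m.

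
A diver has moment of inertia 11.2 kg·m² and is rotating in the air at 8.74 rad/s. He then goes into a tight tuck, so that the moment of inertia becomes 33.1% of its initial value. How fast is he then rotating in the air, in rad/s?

Angular momentum about the spin axis is conserved since the torque about it is zero.
I₂ = 0.331 × 11.2 = 3.707 kg·m².
ω₂ = I₁ω₁ / I₂ = (11.20)(8.74 rad/s) / (3.707) = 26.40 rad/s.

ω₂ ≈ 26.4 rad/s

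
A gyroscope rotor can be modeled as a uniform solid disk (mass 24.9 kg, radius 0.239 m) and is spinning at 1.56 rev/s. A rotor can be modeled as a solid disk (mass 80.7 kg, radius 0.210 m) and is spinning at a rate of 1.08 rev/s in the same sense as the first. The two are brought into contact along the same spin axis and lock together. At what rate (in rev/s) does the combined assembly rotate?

|ω_f| ≈ 1.22 rev/s

The coupling torques are internal; angular momentum about the shared axis is conserved.
Moments of inertia: I_A = ½(24.9)(0.239)² = 0.7112 kg·m²; I_B = ½(80.7)(0.210)² = 1.779 kg·m².
Taking A's sense as positive: L = (0.7112)(1.56) + (1.779)(1.08) = 3.031 kg·m²·rev/s.
Combined I = 0.7112 + 1.779 = 2.491 kg·m².
ω_f = L / I = 3.031 / 2.491 = 1.217 rev/s.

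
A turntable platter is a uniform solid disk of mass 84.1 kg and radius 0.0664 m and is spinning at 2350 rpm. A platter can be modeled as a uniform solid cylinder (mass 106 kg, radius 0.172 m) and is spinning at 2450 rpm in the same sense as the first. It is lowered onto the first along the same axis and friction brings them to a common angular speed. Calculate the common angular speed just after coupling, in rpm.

The coupling torques are internal; angular momentum about the shared axis is conserved.
Moments of inertia: I_A = ½(84.1)(0.0664)² = 0.1854 kg·m²; I_B = ½(106)(0.172)² = 1.568 kg·m².
Taking A's sense as positive: L = (0.1854)(2350) + (1.568)(2450) = 4277 kg·m²·rpm.
Combined I = 0.1854 + 1.568 = 1.753 kg·m².
ω_f = L / I = 4277 / 1.753 = 2439 rpm.

|ω_f| ≈ 2440 rpm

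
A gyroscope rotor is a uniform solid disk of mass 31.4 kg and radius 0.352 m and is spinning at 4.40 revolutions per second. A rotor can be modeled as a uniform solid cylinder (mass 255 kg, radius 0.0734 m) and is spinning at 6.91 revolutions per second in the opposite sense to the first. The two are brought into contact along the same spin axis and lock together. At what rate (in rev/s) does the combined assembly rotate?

|ω_f| ≈ 1.45 rev/s

The coupling torques are internal; angular momentum about the shared axis is conserved.
Moments of inertia: I_A = ½(31.4)(0.352)² = 1.945 kg·m²; I_B = ½(255)(0.0734)² = 0.6869 kg·m².
Taking A's sense as positive: L = (1.945)(4.40) − (0.6869)(6.91) = 3.813 kg·m²·rev/s.
Combined I = 1.945 + 0.6869 = 2.632 kg·m².
ω_f = L / I = 3.813 / 2.632 = 1.448 rev/s.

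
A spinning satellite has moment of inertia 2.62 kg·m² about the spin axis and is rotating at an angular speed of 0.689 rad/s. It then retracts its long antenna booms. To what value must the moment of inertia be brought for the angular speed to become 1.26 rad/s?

I₂ ≈ 1.43 kg·m²

With no external torque about the axis, L is conserved: I₁ω₁ = I₂ω₂.
I₂ = I₁ω₁ / ω₂ = (2.62)(0.689) / (1.26) = 1.433 kg·m².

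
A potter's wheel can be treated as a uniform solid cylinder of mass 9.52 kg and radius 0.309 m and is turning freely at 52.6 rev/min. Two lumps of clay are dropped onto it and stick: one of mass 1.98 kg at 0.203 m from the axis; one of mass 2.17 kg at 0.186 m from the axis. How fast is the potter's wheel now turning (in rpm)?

ω_f ≈ 39.1 rpm

No external torque acts about the axis; L_before = L_after.
I_p = ½(9.52)(0.309)² = 0.4545 kg·m².
Added inertia Σmr² = (1.98)(0.203)² + (2.17)(0.186)² = 0.1567 kg·m²; I_f = 0.4545 + 0.1567 = 0.6112 kg·m².
ω_f = I_p ω_i / I_f = (0.4545)(52.6) / 0.6112 = 39.12 rpm.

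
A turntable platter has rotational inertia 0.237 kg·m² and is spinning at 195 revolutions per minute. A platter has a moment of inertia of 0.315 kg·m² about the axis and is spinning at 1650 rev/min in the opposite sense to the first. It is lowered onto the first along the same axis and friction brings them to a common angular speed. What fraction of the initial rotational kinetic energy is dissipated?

fraction ≈ 0.531

The coupling torques are internal; angular momentum about the shared axis is conserved.
Taking A's sense as positive: L = (0.2370)(195) − (0.3150)(1650) = -473.5 kg·m²·rpm.
Combined I = 0.2370 + 0.3150 = 0.5520 kg·m².
ω_f = L / I = -473.5 / 0.5520 = -857.9 rpm.
KE_i = ½ΣIω² = 4752 J; KE_f = ½(0.5520)(89.83)² = 2227 J.
Fraction dissipated = (KE_i − KE_f)/KE_i = 0.5312.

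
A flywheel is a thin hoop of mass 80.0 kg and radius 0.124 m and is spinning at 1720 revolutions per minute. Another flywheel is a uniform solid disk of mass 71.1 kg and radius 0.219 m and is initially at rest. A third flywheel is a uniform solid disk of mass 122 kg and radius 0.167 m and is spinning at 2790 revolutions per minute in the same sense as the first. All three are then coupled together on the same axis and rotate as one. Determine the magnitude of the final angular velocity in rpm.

|ω_f| ≈ 1480 rpm

No external torque acts about the common axis, so total angular momentum is conserved.
Moments of inertia: I_A = (80.0)(0.124)² = 1.230 kg·m²; I_B = ½(71.1)(0.219)² = 1.705 kg·m²; I_C = ½(122)(0.167)² = 1.701 kg·m².
Taking A's sense as positive: L = (1.230)(1720) + (1.701)(2790) = 6862 kg·m²·rpm.
Combined I = 1.230 + 1.705 + 1.701 = 4.636 kg·m².
ω_f = L / I = 6862 / 4.636 = 1480 rpm.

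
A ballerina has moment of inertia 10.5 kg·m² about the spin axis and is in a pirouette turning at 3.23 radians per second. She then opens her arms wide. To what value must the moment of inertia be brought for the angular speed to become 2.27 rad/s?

I₂ ≈ 14.9 kg·m²

Angular momentum about the spin axis is conserved since the torque about it is zero.
I₂ = I₁ω₁ / ω₂ = (10.5)(3.23) / (2.27) = 14.94 kg·m².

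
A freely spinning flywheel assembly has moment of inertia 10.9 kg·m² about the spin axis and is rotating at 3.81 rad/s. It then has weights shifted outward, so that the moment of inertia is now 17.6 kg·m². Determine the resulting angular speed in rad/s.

No external torque acts about the spin axis, so angular momentum is conserved.
ω₂ = I₁ω₁ / I₂ = (10.90)(3.81 rad/s) / (17.60) = 2.360 rad/s.

ω₂ ≈ 2.36 rad/s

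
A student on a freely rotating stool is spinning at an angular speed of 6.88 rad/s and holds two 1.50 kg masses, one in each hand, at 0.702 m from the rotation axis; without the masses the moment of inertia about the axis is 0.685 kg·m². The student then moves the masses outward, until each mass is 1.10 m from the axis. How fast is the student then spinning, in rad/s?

No external torque acts about the spin axis, so angular momentum is conserved.
I₁ = 0.685 + 2(1.50)(0.702)² = 2.163 kg·m²; I₂ = 0.685 + 2(1.50)(1.10)² = 4.315 kg·m².
ω₂ = I₁ω₁ / I₂ = (2.163)(6.88 rad/s) / (4.315) = 3.449 rad/s.

ω₂ ≈ 3.45 rad/s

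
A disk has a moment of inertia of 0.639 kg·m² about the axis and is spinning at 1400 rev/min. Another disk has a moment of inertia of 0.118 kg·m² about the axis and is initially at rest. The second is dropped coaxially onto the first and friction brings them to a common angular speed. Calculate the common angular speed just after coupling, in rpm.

No external torque acts about the common axis, so total angular momentum is conserved.
Taking A's sense as positive: L = (0.6390)(1400) = 894.6 kg·m²·rpm.
Combined I = 0.6390 + 0.1180 = 0.7570 kg·m².
ω_f = L / I = 894.6 / 0.7570 = 1182 rpm.

|ω_f| ≈ 1180 rpm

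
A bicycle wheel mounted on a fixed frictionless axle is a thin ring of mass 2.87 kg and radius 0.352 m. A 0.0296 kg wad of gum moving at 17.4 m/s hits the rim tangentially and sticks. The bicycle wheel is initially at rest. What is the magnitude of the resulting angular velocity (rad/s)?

|ω_f| ≈ 0.505 rad/s

About the axle the impulsive forces during the collision are internal, so angular momentum about that axis is conserved.
I_p = (2.87)(0.352)² = 0.3556 kg·m². Taking the sense of the wad of gum's angular momentum as positive, L_{wad} = m v R = (0.0296)(17.4)(0.352) = 0.1813 kg·m²/s.
L_i = 0 + 0.1813 = 0.1813 kg·m²/s.
After sticking, I_f = I_p + m R² = 0.3556 + (0.0296)(0.352)² = 0.3593 kg·m².
ω_f = L_i / I_f = 0.1813 / 0.3593 = 0.5046 rad/s.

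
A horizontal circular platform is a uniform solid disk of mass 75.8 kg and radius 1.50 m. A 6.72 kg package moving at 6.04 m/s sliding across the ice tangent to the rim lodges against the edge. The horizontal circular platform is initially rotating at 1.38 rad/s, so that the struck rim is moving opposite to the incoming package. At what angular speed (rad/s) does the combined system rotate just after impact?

About the central axle the impulsive forces during the collision are internal, so angular momentum about that axis is conserved.
I_p = ½(75.8)(1.50)² = 85.27 kg·m². Taking the sense of the package's angular momentum as positive, L_{package} = m v R = (6.72)(6.04)(1.50) = 60.88 kg·m²/s.
L_i = −I_p ω_p + m v R = −(85.27)(1.38) + 60.88 = -56.80 kg·m²/s.
After sticking, I_f = I_p + m R² = 85.27 + (6.72)(1.50)² = 100.4 kg·m².
ω_f = L_i / I_f = -56.80 / 100.4 = -0.5657 rad/s.

|ω_f| ≈ 0.566 rad/s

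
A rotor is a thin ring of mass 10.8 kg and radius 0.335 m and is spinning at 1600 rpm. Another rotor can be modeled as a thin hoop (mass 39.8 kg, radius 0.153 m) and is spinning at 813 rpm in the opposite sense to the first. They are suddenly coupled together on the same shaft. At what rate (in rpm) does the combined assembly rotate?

No external torque acts about the common axis, so total angular momentum is conserved.
Moments of inertia: I_A = (10.8)(0.335)² = 1.212 kg·m²; I_B = (39.8)(0.153)² = 0.9317 kg·m².
Taking A's sense as positive: L = (1.212)(1600) − (0.9317)(813) = 1182 kg·m²·rpm.
Combined I = 1.212 + 0.9317 = 2.144 kg·m².
ω_f = L / I = 1182 / 2.144 = 551.3 rpm.

|ω_f| ≈ 551 rpm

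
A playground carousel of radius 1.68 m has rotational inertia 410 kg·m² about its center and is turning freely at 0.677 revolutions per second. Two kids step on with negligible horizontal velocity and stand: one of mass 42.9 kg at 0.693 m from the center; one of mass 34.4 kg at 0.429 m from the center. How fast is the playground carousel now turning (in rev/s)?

ω_f ≈ 0.635 rev/s

No external torque acts about the center; L_before = L_after.
Added inertia Σmr² = (42.9)(0.693)² + (34.4)(0.429)² = 26.93 kg·m²; I_f = 410.0 + 26.93 = 436.9 kg·m².
ω_f = I_p ω_i / I_f = (410.0)(0.677) / 436.9 = 0.6353 rev/s.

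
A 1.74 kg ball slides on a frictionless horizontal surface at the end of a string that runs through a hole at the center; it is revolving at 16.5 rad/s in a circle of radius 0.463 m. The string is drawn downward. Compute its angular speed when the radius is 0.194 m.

ω₂ ≈ 94.0 rad/s

The constraining force is radial, so m r² ω about the center is conserved.
ω₂ = ω₁ (r₁/r₂)² = (16.5)(0.463/0.194)² = 93.98 rad/s.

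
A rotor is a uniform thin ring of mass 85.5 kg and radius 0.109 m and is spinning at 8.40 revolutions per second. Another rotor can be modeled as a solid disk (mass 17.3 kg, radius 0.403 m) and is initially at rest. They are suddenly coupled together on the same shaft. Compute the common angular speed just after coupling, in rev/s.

The coupling torques are internal; angular momentum about the shared axis is conserved.
Moments of inertia: I_A = (85.5)(0.109)² = 1.016 kg·m²; I_B = ½(17.3)(0.403)² = 1.405 kg·m².
Taking A's sense as positive: L = (1.016)(8.40) = 8.533 kg·m²·rev/s.
Combined I = 1.016 + 1.405 = 2.421 kg·m².
ω_f = L / I = 8.533 / 2.421 = 3.525 rev/s.

|ω_f| ≈ 3.53 rev/s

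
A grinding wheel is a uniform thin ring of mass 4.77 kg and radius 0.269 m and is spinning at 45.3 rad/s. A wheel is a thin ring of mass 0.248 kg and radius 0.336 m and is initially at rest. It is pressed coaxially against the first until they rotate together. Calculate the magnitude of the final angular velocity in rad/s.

|ω_f| ≈ 41.9 rad/s

No external torque acts about the common axis, so total angular momentum is conserved.
Moments of inertia: I_A = (4.77)(0.269)² = 0.3452 kg·m²; I_B = (0.248)(0.336)² = 0.02800 kg·m².
Taking A's sense as positive: L = (0.3452)(45.3) = 15.64 kg·m²·rad/s.
Combined I = 0.3452 + 0.02800 = 0.3732 kg·m².
ω_f = L / I = 15.64 / 0.3732 = 41.90 rad/s.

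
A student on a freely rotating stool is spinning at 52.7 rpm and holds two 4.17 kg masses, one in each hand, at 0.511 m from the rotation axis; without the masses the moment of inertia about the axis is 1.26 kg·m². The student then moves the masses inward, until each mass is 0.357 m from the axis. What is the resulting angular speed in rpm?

No external torque acts about the spin axis, so angular momentum is conserved.
I₁ = 1.26 + 2(4.17)(0.511)² = 3.438 kg·m²; I₂ = 1.26 + 2(4.17)(0.357)² = 2.323 kg·m².
ω₂ = I₁ω₁ / I₂ = (3.438)(52.7 rpm) / (2.323) = 77.99 rpm.

ω₂ ≈ 78.0 rpm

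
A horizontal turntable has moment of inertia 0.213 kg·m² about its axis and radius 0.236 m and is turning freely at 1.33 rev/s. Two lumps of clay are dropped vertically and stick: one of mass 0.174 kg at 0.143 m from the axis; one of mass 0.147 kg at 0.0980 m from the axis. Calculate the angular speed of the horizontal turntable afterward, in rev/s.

ω_f ≈ 1.30 rev/s

No external torque acts about the axis; L_before = L_after.
Added inertia Σmr² = (0.174)(0.143)² + (0.147)(0.0980)² = 0.004970 kg·m²; I_f = 0.2130 + 0.004970 = 0.2180 kg·m².
ω_f = I_p ω_i / I_f = (0.2130)(1.33) / 0.2180 = 1.300 rev/s.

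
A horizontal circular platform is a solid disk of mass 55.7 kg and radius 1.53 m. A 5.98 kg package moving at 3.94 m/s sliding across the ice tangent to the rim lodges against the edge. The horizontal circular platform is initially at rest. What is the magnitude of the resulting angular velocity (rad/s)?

|ω_f| ≈ 0.455 rad/s

The axle reaction passes through the central axle and exerts no torque about it; angular momentum about the central axle is conserved through the impact.
I_p = ½(55.7)(1.53)² = 65.19 kg·m². Taking the sense of the package's angular momentum as positive, L_{package} = m v R = (5.98)(3.94)(1.53) = 36.05 kg·m²/s.
L_i = 0 + 36.05 = 36.05 kg·m²/s.
After sticking, I_f = I_p + m R² = 65.19 + (5.98)(1.53)² = 79.19 kg·m².
ω_f = L_i / I_f = 36.05 / 79.19 = 0.4552 rad/s.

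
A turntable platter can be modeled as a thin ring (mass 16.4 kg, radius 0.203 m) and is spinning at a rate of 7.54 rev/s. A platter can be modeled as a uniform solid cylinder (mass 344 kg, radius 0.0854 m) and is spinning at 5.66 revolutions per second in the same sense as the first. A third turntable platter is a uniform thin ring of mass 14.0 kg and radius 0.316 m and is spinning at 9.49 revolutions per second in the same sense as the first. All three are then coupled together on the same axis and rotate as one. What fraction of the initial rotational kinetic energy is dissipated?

No external torque acts about the common axis, so total angular momentum is conserved.
Moments of inertia: I_A = (16.4)(0.203)² = 0.6758 kg·m²; I_B = ½(344)(0.0854)² = 1.254 kg·m²; I_C = (14.0)(0.316)² = 1.398 kg·m².
Taking A's sense as positive: L = (0.6758)(7.54) + (1.254)(5.66) + (1.398)(9.49) = 25.46 kg·m²·rev/s.
Combined I = 0.6758 + 1.254 + 1.398 = 3.328 kg·m².
ω_f = L / I = 25.46 / 3.328 = 7.650 rev/s.
KE_i = ½ΣIω² = 4037 J; KE_f = ½(3.328)(48.07)² = 3845 J.
Fraction dissipated = (KE_i − KE_f)/KE_i = 0.04747.

fraction ≈ 0.0475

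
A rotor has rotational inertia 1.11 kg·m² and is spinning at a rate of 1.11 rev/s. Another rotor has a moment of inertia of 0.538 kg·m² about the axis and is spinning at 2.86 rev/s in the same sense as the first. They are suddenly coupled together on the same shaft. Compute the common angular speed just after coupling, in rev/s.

No external torque acts about the common axis, so total angular momentum is conserved.
Taking A's sense as positive: L = (1.110)(1.11) + (0.5380)(2.86) = 2.771 kg·m²·rev/s.
Combined I = 1.110 + 0.5380 = 1.648 kg·m².
ω_f = L / I = 2.771 / 1.648 = 1.681 rev/s.

|ω_f| ≈ 1.68 rev/s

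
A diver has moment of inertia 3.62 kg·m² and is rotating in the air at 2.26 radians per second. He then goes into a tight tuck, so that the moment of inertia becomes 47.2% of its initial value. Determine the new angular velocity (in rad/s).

ω₂ ≈ 4.79 rad/s

Angular momentum about the spin axis is conserved since the torque about it is zero.
I₂ = 0.472 × 3.62 = 1.709 kg·m².
ω₂ = I₁ω₁ / I₂ = (3.620)(2.26 rad/s) / (1.709) = 4.788 rad/s.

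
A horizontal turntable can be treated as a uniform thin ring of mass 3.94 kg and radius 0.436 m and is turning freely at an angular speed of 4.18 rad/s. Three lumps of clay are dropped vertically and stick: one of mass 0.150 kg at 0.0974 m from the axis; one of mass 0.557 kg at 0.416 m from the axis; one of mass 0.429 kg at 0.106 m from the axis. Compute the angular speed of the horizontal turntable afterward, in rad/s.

No external torque acts about the axis; L_before = L_after.
I_p = (3.94)(0.436)² = 0.7490 kg·m².
Added inertia Σmr² = (0.150)(0.0974)² + (0.557)(0.416)² + (0.429)(0.106)² = 0.1026 kg·m²; I_f = 0.7490 + 0.1026 = 0.8516 kg·m².
ω_f = I_p ω_i / I_f = (0.7490)(4.18) / 0.8516 = 3.676 rad/s.

ω_f ≈ 3.68 rad/s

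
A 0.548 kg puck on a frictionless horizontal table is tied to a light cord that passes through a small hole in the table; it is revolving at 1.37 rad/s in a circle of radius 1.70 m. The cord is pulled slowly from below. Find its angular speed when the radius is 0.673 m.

No torque about the axis ⇒ m r₁² ω₁ = m r₂² ω₂.
ω₂ = ω₁ (r₁/r₂)² = (1.37)(1.70/0.673)² = 8.742 rad/s.

ω₂ ≈ 8.74 rad/s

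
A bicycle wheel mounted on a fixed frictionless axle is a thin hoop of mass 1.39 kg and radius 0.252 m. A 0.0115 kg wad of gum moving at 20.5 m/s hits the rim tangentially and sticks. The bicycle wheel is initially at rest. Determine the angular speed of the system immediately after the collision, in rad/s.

|ω_f| ≈ 0.668 rad/s

The axle reaction passes through the axle and exerts no torque about it; angular momentum about the axle is conserved through the impact.
I_p = (1.39)(0.252)² = 0.08827 kg·m². Taking the sense of the wad of gum's angular momentum as positive, L_{wad} = m v R = (0.0115)(20.5)(0.252) = 0.05941 kg·m²/s.
L_i = 0 + 0.05941 = 0.05941 kg·m²/s.
After sticking, I_f = I_p + m R² = 0.08827 + (0.0115)(0.252)² = 0.08900 kg·m².
ω_f = L_i / I_f = 0.05941 / 0.08900 = 0.6675 rad/s.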